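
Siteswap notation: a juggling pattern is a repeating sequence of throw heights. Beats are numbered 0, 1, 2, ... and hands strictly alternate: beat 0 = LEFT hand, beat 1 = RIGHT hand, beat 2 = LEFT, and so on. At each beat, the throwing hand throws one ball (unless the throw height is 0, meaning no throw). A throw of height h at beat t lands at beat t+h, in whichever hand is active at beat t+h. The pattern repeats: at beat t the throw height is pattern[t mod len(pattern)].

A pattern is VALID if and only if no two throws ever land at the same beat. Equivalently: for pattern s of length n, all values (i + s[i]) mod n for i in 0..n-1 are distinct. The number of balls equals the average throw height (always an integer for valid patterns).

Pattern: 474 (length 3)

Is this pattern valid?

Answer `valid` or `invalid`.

Answer: valid

Derivation:
i=0: (i + s[i]) mod n = (0 + 4) mod 3 = 1
i=1: (i + s[i]) mod n = (1 + 7) mod 3 = 2
i=2: (i + s[i]) mod n = (2 + 4) mod 3 = 0
Residues: [1, 2, 0], distinct: True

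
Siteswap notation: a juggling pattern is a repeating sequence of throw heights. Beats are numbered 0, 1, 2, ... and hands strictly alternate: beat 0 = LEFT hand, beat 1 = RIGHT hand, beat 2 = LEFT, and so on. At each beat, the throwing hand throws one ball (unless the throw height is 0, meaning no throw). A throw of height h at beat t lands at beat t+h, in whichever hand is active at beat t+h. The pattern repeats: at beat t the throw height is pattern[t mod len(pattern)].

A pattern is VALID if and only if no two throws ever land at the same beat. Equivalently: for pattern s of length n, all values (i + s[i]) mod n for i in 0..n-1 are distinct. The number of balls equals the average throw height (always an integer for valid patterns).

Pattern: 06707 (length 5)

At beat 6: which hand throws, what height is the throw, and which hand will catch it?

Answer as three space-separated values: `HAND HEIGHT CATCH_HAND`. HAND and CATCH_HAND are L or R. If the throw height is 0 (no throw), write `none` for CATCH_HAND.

Answer: L 6 L

Derivation:
Beat 6: 6 mod 2 = 0, so hand = L
Throw height = pattern[6 mod 5] = pattern[1] = 6
Lands at beat 6+6=12, 12 mod 2 = 0, so catch hand = L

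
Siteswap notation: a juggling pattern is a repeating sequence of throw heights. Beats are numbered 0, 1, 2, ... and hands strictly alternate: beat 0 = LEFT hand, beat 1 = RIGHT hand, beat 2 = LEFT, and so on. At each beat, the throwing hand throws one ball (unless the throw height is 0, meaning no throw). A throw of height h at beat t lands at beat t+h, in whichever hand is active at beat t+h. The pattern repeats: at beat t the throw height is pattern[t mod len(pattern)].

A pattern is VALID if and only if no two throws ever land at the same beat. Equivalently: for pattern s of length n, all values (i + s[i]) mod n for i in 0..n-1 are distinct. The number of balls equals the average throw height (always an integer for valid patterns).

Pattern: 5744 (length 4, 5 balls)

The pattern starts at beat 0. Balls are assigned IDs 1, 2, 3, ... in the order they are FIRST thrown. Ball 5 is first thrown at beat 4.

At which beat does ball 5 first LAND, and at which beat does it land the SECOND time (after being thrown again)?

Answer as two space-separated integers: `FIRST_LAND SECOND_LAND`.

Answer: 9 16

Derivation:
Beat 0 (L): throw ball1 h=5 -> lands@5:R; in-air after throw: [b1@5:R]
Beat 1 (R): throw ball2 h=7 -> lands@8:L; in-air after throw: [b1@5:R b2@8:L]
Beat 2 (L): throw ball3 h=4 -> lands@6:L; in-air after throw: [b1@5:R b3@6:L b2@8:L]
Beat 3 (R): throw ball4 h=4 -> lands@7:R; in-air after throw: [b1@5:R b3@6:L b4@7:R b2@8:L]
Beat 4 (L): throw ball5 h=5 -> lands@9:R; in-air after throw: [b1@5:R b3@6:L b4@7:R b2@8:L b5@9:R]
Beat 5 (R): throw ball1 h=7 -> lands@12:L; in-air after throw: [b3@6:L b4@7:R b2@8:L b5@9:R b1@12:L]
Beat 6 (L): throw ball3 h=4 -> lands@10:L; in-air after throw: [b4@7:R b2@8:L b5@9:R b3@10:L b1@12:L]
Beat 7 (R): throw ball4 h=4 -> lands@11:R; in-air after throw: [b2@8:L b5@9:R b3@10:L b4@11:R b1@12:L]
Beat 8 (L): throw ball2 h=5 -> lands@13:R; in-air after throw: [b5@9:R b3@10:L b4@11:R b1@12:L b2@13:R]
Beat 9 (R): throw ball5 h=7 -> lands@16:L; in-air after throw: [b3@10:L b4@11:R b1@12:L b2@13:R b5@16:L]
Beat 10 (L): throw ball3 h=4 -> lands@14:L; in-air after throw: [b4@11:R b1@12:L b2@13:R b3@14:L b5@16:L]
Beat 11 (R): throw ball4 h=4 -> lands@15:R; in-air after throw: [b1@12:L b2@13:R b3@14:L b4@15:R b5@16:L]
Beat 12 (L): throw ball1 h=5 -> lands@17:R; in-air after throw: [b2@13:R b3@14:L b4@15:R b5@16:L b1@17:R]
Beat 13 (R): throw ball2 h=7 -> lands@20:L; in-air after throw: [b3@14:L b4@15:R b5@16:L b1@17:R b2@20:L]
Beat 14 (L): throw ball3 h=4 -> lands@18:L; in-air after throw: [b4@15:R b5@16:L b1@17:R b3@18:L b2@20:L]
Beat 15 (R): throw ball4 h=4 -> lands@19:R; in-air after throw: [b5@16:L b1@17:R b3@18:L b4@19:R b2@20:L]
Beat 16 (L): throw ball5 h=5 -> lands@21:R; in-air after throw: [b1@17:R b3@18:L b4@19:R b2@20:L b5@21:R]
Ball 5: thrown@4 h=5 -> first land @9; rethrown@9 h=7 -> second land @16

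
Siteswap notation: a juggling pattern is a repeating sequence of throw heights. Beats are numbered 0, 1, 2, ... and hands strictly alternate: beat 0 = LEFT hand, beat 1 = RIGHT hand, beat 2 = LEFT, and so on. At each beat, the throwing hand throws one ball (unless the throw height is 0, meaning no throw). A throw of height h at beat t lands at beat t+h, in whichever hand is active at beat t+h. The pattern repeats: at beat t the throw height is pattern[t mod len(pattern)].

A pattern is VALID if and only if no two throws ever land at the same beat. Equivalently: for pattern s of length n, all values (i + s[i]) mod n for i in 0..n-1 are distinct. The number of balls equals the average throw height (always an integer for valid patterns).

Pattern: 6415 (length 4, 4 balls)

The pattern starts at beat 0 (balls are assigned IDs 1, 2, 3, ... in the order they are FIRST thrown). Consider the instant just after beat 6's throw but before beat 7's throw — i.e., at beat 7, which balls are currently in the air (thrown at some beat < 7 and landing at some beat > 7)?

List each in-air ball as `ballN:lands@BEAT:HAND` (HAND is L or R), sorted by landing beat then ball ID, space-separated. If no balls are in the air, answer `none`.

Beat 0 (L): throw ball1 h=6 -> lands@6:L; in-air after throw: [b1@6:L]
Beat 1 (R): throw ball2 h=4 -> lands@5:R; in-air after throw: [b2@5:R b1@6:L]
Beat 2 (L): throw ball3 h=1 -> lands@3:R; in-air after throw: [b3@3:R b2@5:R b1@6:L]
Beat 3 (R): throw ball3 h=5 -> lands@8:L; in-air after throw: [b2@5:R b1@6:L b3@8:L]
Beat 4 (L): throw ball4 h=6 -> lands@10:L; in-air after throw: [b2@5:R b1@6:L b3@8:L b4@10:L]
Beat 5 (R): throw ball2 h=4 -> lands@9:R; in-air after throw: [b1@6:L b3@8:L b2@9:R b4@10:L]
Beat 6 (L): throw ball1 h=1 -> lands@7:R; in-air after throw: [b1@7:R b3@8:L b2@9:R b4@10:L]
Beat 7 (R): throw ball1 h=5 -> lands@12:L; in-air after throw: [b3@8:L b2@9:R b4@10:L b1@12:L]

Answer: ball3:lands@8:L ball2:lands@9:R ball4:lands@10:L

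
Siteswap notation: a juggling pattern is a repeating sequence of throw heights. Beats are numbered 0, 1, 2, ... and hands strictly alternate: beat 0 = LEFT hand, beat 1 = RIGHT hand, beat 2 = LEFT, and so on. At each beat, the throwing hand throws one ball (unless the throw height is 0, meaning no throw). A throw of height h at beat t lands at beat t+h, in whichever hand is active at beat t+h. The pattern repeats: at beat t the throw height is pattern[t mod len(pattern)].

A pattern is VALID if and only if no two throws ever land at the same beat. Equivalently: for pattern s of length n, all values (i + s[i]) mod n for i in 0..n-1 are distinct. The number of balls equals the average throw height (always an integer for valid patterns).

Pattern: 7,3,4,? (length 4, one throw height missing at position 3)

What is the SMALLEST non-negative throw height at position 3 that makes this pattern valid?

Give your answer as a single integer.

Answer: 2

Derivation:
i=0: (0 + 7) mod 4 = 3
i=1: (1 + 3) mod 4 = 0
i=2: (2 + 4) mod 4 = 2
i=3: s[i]=? (unknown)
Known residues: [0, 2, 3]; need a permutation of 0..3, so missing residue r = 1
Need (3 + s) mod 4 = 1; smallest s = (1 - 3) mod 4 = 2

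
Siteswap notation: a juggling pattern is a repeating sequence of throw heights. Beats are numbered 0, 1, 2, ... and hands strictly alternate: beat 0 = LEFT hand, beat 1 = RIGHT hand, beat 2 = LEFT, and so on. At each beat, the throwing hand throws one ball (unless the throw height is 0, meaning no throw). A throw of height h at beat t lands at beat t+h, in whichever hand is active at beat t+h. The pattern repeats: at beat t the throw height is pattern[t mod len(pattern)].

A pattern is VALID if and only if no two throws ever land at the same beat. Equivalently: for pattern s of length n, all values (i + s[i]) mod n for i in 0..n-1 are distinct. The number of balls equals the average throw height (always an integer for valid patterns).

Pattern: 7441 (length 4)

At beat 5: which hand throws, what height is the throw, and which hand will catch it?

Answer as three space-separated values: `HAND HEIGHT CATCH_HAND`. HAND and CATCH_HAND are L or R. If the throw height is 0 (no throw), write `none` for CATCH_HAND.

Answer: R 4 R

Derivation:
Beat 5: 5 mod 2 = 1, so hand = R
Throw height = pattern[5 mod 4] = pattern[1] = 4
Lands at beat 5+4=9, 9 mod 2 = 1, so catch hand = R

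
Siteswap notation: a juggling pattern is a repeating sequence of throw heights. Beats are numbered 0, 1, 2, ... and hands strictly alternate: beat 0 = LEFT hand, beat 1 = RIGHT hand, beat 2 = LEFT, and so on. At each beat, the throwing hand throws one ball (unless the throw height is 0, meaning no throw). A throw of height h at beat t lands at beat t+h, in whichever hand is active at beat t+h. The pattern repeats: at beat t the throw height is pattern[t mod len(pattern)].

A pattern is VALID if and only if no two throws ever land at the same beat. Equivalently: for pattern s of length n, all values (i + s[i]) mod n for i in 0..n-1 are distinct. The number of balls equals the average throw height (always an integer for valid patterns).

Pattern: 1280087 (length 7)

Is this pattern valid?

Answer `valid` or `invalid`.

Answer: invalid

Derivation:
i=0: (i + s[i]) mod n = (0 + 1) mod 7 = 1
i=1: (i + s[i]) mod n = (1 + 2) mod 7 = 3
i=2: (i + s[i]) mod n = (2 + 8) mod 7 = 3
i=3: (i + s[i]) mod n = (3 + 0) mod 7 = 3
i=4: (i + s[i]) mod n = (4 + 0) mod 7 = 4
i=5: (i + s[i]) mod n = (5 + 8) mod 7 = 6
i=6: (i + s[i]) mod n = (6 + 7) mod 7 = 6
Residues: [1, 3, 3, 3, 4, 6, 6], distinct: False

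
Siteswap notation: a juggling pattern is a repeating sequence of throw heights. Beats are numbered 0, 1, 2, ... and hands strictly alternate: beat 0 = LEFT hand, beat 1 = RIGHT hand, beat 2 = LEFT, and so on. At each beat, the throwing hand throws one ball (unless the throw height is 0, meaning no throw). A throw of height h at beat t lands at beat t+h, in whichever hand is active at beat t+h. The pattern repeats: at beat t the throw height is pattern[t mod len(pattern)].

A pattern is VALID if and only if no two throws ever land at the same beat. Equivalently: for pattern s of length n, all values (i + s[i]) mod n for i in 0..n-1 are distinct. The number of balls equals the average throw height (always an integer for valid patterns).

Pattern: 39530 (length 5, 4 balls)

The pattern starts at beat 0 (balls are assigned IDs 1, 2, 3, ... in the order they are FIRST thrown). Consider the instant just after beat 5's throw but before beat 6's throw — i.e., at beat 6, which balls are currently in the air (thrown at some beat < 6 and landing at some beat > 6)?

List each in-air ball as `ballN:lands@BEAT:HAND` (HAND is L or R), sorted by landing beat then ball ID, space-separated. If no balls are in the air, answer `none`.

Beat 0 (L): throw ball1 h=3 -> lands@3:R; in-air after throw: [b1@3:R]
Beat 1 (R): throw ball2 h=9 -> lands@10:L; in-air after throw: [b1@3:R b2@10:L]
Beat 2 (L): throw ball3 h=5 -> lands@7:R; in-air after throw: [b1@3:R b3@7:R b2@10:L]
Beat 3 (R): throw ball1 h=3 -> lands@6:L; in-air after throw: [b1@6:L b3@7:R b2@10:L]
Beat 5 (R): throw ball4 h=3 -> lands@8:L; in-air after throw: [b1@6:L b3@7:R b4@8:L b2@10:L]
Beat 6 (L): throw ball1 h=9 -> lands@15:R; in-air after throw: [b3@7:R b4@8:L b2@10:L b1@15:R]

Answer: ball3:lands@7:R ball4:lands@8:L ball2:lands@10:L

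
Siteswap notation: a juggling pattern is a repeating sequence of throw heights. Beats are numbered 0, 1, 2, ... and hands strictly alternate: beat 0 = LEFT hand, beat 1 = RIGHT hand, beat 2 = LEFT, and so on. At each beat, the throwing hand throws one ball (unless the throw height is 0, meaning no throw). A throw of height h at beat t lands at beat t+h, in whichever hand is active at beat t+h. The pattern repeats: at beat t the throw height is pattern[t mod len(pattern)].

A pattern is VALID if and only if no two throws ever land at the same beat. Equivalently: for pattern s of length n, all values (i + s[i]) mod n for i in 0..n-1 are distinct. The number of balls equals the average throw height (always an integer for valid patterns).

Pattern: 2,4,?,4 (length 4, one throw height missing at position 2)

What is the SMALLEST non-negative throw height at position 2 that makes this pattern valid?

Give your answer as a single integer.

i=0: (0 + 2) mod 4 = 2
i=1: (1 + 4) mod 4 = 1
i=2: s[i]=? (unknown)
i=3: (3 + 4) mod 4 = 3
Known residues: [1, 2, 3]; need a permutation of 0..3, so missing residue r = 0
Need (2 + s) mod 4 = 0; smallest s = (0 - 2) mod 4 = 2

Answer: 2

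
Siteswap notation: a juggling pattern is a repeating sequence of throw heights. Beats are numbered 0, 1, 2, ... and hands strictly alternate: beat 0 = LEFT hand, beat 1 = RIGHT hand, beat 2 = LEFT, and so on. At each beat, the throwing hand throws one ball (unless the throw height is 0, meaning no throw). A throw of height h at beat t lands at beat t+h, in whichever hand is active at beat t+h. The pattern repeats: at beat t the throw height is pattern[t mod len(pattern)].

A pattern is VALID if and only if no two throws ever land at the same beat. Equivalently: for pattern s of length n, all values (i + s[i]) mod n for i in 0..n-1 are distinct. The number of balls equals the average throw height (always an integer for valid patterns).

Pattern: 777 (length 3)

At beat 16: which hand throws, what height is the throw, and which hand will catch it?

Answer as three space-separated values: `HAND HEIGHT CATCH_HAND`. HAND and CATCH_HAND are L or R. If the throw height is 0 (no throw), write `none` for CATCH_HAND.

Answer: L 7 R

Derivation:
Beat 16: 16 mod 2 = 0, so hand = L
Throw height = pattern[16 mod 3] = pattern[1] = 7
Lands at beat 16+7=23, 23 mod 2 = 1, so catch hand = R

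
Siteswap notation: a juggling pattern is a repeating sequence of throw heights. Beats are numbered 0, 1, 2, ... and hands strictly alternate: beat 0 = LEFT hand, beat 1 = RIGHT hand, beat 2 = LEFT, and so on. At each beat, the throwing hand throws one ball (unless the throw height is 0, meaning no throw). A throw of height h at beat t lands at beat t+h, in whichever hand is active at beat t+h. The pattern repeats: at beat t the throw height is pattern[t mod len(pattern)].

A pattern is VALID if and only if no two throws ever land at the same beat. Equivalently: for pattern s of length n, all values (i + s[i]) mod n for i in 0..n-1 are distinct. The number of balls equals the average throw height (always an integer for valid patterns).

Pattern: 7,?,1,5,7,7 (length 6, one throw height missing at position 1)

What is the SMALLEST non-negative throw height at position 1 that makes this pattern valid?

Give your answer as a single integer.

i=0: (0 + 7) mod 6 = 1
i=1: s[i]=? (unknown)
i=2: (2 + 1) mod 6 = 3
i=3: (3 + 5) mod 6 = 2
i=4: (4 + 7) mod 6 = 5
i=5: (5 + 7) mod 6 = 0
Known residues: [0, 1, 2, 3, 5]; need a permutation of 0..5, so missing residue r = 4
Need (1 + s) mod 6 = 4; smallest s = (4 - 1) mod 6 = 3

Answer: 3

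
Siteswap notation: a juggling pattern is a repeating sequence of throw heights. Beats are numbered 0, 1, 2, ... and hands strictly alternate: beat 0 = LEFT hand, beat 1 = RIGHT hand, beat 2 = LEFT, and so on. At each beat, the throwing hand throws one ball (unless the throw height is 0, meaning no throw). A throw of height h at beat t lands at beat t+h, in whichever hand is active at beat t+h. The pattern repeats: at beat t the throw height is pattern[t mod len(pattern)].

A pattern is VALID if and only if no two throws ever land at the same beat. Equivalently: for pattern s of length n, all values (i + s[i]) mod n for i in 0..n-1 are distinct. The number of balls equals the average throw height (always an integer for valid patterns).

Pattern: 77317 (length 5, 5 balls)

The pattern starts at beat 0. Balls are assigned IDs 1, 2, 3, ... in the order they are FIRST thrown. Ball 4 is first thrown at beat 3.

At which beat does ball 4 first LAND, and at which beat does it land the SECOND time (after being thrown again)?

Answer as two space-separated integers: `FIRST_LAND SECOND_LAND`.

Answer: 4 11

Derivation:
Beat 0 (L): throw ball1 h=7 -> lands@7:R; in-air after throw: [b1@7:R]
Beat 1 (R): throw ball2 h=7 -> lands@8:L; in-air after throw: [b1@7:R b2@8:L]
Beat 2 (L): throw ball3 h=3 -> lands@5:R; in-air after throw: [b3@5:R b1@7:R b2@8:L]
Beat 3 (R): throw ball4 h=1 -> lands@4:L; in-air after throw: [b4@4:L b3@5:R b1@7:R b2@8:L]
Beat 4 (L): throw ball4 h=7 -> lands@11:R; in-air after throw: [b3@5:R b1@7:R b2@8:L b4@11:R]
Beat 5 (R): throw ball3 h=7 -> lands@12:L; in-air after throw: [b1@7:R b2@8:L b4@11:R b3@12:L]
Beat 6 (L): throw ball5 h=7 -> lands@13:R; in-air after throw: [b1@7:R b2@8:L b4@11:R b3@12:L b5@13:R]
Beat 7 (R): throw ball1 h=3 -> lands@10:L; in-air after throw: [b2@8:L b1@10:L b4@11:R b3@12:L b5@13:R]
Beat 8 (L): throw ball2 h=1 -> lands@9:R; in-air after throw: [b2@9:R b1@10:L b4@11:R b3@12:L b5@13:R]
Beat 9 (R): throw ball2 h=7 -> lands@16:L; in-air after throw: [b1@10:L b4@11:R b3@12:L b5@13:R b2@16:L]
Beat 10 (L): throw ball1 h=7 -> lands@17:R; in-air after throw: [b4@11:R b3@12:L b5@13:R b2@16:L b1@17:R]
Beat 11 (R): throw ball4 h=7 -> lands@18:L; in-air after throw: [b3@12:L b5@13:R b2@16:L b1@17:R b4@18:L]
Ball 4: thrown@3 h=1 -> first land @4; rethrown@4 h=7 -> second land @11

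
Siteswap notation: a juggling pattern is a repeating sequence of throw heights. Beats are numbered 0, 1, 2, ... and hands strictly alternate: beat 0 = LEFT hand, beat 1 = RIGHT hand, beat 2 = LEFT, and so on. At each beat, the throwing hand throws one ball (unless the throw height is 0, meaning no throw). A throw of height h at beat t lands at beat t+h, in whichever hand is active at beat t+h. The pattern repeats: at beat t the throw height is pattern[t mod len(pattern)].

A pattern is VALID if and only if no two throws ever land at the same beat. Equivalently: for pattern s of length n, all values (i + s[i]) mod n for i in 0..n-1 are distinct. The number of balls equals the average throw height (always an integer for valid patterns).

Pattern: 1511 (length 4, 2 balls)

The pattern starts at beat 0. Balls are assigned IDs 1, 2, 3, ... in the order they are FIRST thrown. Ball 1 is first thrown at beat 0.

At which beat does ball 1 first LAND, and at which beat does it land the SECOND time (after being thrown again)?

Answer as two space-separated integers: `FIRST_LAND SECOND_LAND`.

Answer: 1 6

Derivation:
Beat 0 (L): throw ball1 h=1 -> lands@1:R; in-air after throw: [b1@1:R]
Beat 1 (R): throw ball1 h=5 -> lands@6:L; in-air after throw: [b1@6:L]
Beat 2 (L): throw ball2 h=1 -> lands@3:R; in-air after throw: [b2@3:R b1@6:L]
Beat 3 (R): throw ball2 h=1 -> lands@4:L; in-air after throw: [b2@4:L b1@6:L]
Beat 4 (L): throw ball2 h=1 -> lands@5:R; in-air after throw: [b2@5:R b1@6:L]
Beat 5 (R): throw ball2 h=5 -> lands@10:L; in-air after throw: [b1@6:L b2@10:L]
Beat 6 (L): throw ball1 h=1 -> lands@7:R; in-air after throw: [b1@7:R b2@10:L]
Ball 1: thrown@0 h=1 -> first land @1; rethrown@1 h=5 -> second land @6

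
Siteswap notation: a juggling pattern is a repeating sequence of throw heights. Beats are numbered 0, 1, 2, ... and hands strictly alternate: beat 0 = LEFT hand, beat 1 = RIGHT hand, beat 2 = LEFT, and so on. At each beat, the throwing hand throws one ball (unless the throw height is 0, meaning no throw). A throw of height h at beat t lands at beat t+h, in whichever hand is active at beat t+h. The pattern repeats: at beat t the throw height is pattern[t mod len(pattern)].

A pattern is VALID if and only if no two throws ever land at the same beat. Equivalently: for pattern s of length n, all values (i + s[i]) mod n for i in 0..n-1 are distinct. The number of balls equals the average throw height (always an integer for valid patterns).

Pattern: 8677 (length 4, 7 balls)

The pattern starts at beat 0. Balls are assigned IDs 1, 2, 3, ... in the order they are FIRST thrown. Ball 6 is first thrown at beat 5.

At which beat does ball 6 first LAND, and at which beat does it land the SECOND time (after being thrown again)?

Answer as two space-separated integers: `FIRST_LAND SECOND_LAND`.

Beat 0 (L): throw ball1 h=8 -> lands@8:L; in-air after throw: [b1@8:L]
Beat 1 (R): throw ball2 h=6 -> lands@7:R; in-air after throw: [b2@7:R b1@8:L]
Beat 2 (L): throw ball3 h=7 -> lands@9:R; in-air after throw: [b2@7:R b1@8:L b3@9:R]
Beat 3 (R): throw ball4 h=7 -> lands@10:L; in-air after throw: [b2@7:R b1@8:L b3@9:R b4@10:L]
Beat 4 (L): throw ball5 h=8 -> lands@12:L; in-air after throw: [b2@7:R b1@8:L b3@9:R b4@10:L b5@12:L]
Beat 5 (R): throw ball6 h=6 -> lands@11:R; in-air after throw: [b2@7:R b1@8:L b3@9:R b4@10:L b6@11:R b5@12:L]
Beat 6 (L): throw ball7 h=7 -> lands@13:R; in-air after throw: [b2@7:R b1@8:L b3@9:R b4@10:L b6@11:R b5@12:L b7@13:R]
Beat 7 (R): throw ball2 h=7 -> lands@14:L; in-air after throw: [b1@8:L b3@9:R b4@10:L b6@11:R b5@12:L b7@13:R b2@14:L]
Beat 8 (L): throw ball1 h=8 -> lands@16:L; in-air after throw: [b3@9:R b4@10:L b6@11:R b5@12:L b7@13:R b2@14:L b1@16:L]
Beat 9 (R): throw ball3 h=6 -> lands@15:R; in-air after throw: [b4@10:L b6@11:R b5@12:L b7@13:R b2@14:L b3@15:R b1@16:L]
Beat 10 (L): throw ball4 h=7 -> lands@17:R; in-air after throw: [b6@11:R b5@12:L b7@13:R b2@14:L b3@15:R b1@16:L b4@17:R]
Beat 11 (R): throw ball6 h=7 -> lands@18:L; in-air after throw: [b5@12:L b7@13:R b2@14:L b3@15:R b1@16:L b4@17:R b6@18:L]
Beat 12 (L): throw ball5 h=8 -> lands@20:L; in-air after throw: [b7@13:R b2@14:L b3@15:R b1@16:L b4@17:R b6@18:L b5@20:L]
Beat 13 (R): throw ball7 h=6 -> lands@19:R; in-air after throw: [b2@14:L b3@15:R b1@16:L b4@17:R b6@18:L b7@19:R b5@20:L]
Beat 14 (L): throw ball2 h=7 -> lands@21:R; in-air after throw: [b3@15:R b1@16:L b4@17:R b6@18:L b7@19:R b5@20:L b2@21:R]
Ball 6: thrown@5 h=6 -> first land @11; rethrown@11 h=7 -> second land @18

Answer: 11 18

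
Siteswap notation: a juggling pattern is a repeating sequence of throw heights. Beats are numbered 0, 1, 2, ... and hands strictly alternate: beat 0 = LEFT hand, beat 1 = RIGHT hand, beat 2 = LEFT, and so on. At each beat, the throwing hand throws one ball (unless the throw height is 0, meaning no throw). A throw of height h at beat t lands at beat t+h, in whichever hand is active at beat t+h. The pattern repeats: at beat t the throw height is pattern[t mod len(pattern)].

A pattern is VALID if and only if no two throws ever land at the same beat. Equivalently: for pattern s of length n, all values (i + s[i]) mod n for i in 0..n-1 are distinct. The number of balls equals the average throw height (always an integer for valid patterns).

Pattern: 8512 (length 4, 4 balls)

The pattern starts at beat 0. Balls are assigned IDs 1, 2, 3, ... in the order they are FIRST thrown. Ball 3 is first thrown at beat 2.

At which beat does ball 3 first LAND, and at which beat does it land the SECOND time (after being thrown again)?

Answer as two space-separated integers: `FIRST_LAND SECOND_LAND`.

Answer: 3 5

Derivation:
Beat 0 (L): throw ball1 h=8 -> lands@8:L; in-air after throw: [b1@8:L]
Beat 1 (R): throw ball2 h=5 -> lands@6:L; in-air after throw: [b2@6:L b1@8:L]
Beat 2 (L): throw ball3 h=1 -> lands@3:R; in-air after throw: [b3@3:R b2@6:L b1@8:L]
Beat 3 (R): throw ball3 h=2 -> lands@5:R; in-air after throw: [b3@5:R b2@6:L b1@8:L]
Beat 4 (L): throw ball4 h=8 -> lands@12:L; in-air after throw: [b3@5:R b2@6:L b1@8:L b4@12:L]
Beat 5 (R): throw ball3 h=5 -> lands@10:L; in-air after throw: [b2@6:L b1@8:L b3@10:L b4@12:L]
Ball 3: thrown@2 h=1 -> first land @3; rethrown@3 h=2 -> second land @5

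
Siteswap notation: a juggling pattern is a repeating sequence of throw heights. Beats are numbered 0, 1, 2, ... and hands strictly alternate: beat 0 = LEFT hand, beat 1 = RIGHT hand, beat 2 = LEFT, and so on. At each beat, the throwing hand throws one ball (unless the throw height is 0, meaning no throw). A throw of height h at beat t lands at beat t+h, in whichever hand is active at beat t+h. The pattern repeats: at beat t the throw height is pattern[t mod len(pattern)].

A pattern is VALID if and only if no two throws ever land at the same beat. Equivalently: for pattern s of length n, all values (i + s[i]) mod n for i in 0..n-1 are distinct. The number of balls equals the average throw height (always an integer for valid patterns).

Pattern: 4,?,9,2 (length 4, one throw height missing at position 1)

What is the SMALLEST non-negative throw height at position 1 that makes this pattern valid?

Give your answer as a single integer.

Answer: 1

Derivation:
i=0: (0 + 4) mod 4 = 0
i=1: s[i]=? (unknown)
i=2: (2 + 9) mod 4 = 3
i=3: (3 + 2) mod 4 = 1
Known residues: [0, 1, 3]; need a permutation of 0..3, so missing residue r = 2
Need (1 + s) mod 4 = 2; smallest s = (2 - 1) mod 4 = 1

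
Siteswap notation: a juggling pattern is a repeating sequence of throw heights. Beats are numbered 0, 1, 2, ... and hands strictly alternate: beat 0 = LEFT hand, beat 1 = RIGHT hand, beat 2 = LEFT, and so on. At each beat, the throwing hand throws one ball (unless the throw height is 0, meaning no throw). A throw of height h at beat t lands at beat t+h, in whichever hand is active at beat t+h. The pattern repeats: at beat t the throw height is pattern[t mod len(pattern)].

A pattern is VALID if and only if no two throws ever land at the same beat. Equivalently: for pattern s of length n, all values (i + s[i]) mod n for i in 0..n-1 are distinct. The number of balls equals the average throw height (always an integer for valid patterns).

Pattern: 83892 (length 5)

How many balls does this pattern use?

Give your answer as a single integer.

Pattern = [8, 3, 8, 9, 2], length n = 5
  position 0: throw height = 8, running sum = 8
  position 1: throw height = 3, running sum = 11
  position 2: throw height = 8, running sum = 19
  position 3: throw height = 9, running sum = 28
  position 4: throw height = 2, running sum = 30
Total sum = 30; balls = sum / n = 30 / 5 = 6

Answer: 6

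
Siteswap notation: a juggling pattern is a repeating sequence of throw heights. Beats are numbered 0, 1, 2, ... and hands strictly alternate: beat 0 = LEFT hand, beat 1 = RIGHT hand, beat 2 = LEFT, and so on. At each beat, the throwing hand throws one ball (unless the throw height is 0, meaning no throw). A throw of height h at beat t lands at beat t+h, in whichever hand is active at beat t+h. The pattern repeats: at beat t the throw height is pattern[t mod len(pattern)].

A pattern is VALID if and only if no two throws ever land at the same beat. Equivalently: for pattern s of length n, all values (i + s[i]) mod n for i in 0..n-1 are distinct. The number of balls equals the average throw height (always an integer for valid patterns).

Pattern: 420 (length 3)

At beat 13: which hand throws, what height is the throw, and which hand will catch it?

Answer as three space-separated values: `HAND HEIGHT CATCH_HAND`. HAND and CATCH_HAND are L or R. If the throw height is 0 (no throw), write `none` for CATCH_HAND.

Answer: R 2 R

Derivation:
Beat 13: 13 mod 2 = 1, so hand = R
Throw height = pattern[13 mod 3] = pattern[1] = 2
Lands at beat 13+2=15, 15 mod 2 = 1, so catch hand = R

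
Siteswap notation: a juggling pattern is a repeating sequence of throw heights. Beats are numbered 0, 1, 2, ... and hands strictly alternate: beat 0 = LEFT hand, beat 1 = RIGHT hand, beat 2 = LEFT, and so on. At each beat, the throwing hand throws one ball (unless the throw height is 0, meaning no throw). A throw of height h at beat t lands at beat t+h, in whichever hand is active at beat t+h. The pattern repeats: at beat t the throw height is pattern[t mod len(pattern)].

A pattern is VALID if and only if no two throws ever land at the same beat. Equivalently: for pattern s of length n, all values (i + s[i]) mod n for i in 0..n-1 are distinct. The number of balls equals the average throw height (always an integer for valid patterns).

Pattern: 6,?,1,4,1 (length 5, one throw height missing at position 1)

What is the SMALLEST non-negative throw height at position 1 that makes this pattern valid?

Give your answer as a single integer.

Answer: 3

Derivation:
i=0: (0 + 6) mod 5 = 1
i=1: s[i]=? (unknown)
i=2: (2 + 1) mod 5 = 3
i=3: (3 + 4) mod 5 = 2
i=4: (4 + 1) mod 5 = 0
Known residues: [0, 1, 2, 3]; need a permutation of 0..4, so missing residue r = 4
Need (1 + s) mod 5 = 4; smallest s = (4 - 1) mod 5 = 3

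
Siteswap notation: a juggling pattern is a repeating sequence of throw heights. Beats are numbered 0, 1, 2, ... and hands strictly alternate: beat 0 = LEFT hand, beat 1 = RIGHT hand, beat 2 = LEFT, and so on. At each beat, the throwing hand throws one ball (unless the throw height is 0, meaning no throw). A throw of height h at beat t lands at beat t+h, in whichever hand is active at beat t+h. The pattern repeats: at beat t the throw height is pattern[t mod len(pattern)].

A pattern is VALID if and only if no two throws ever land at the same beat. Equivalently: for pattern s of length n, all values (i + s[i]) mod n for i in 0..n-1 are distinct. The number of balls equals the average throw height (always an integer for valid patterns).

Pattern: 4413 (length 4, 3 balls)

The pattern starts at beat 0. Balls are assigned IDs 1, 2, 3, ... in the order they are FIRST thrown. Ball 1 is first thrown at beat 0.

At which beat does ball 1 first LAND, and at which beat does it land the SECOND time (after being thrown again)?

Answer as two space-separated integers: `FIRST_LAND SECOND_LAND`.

Answer: 4 8

Derivation:
Beat 0 (L): throw ball1 h=4 -> lands@4:L; in-air after throw: [b1@4:L]
Beat 1 (R): throw ball2 h=4 -> lands@5:R; in-air after throw: [b1@4:L b2@5:R]
Beat 2 (L): throw ball3 h=1 -> lands@3:R; in-air after throw: [b3@3:R b1@4:L b2@5:R]
Beat 3 (R): throw ball3 h=3 -> lands@6:L; in-air after throw: [b1@4:L b2@5:R b3@6:L]
Beat 4 (L): throw ball1 h=4 -> lands@8:L; in-air after throw: [b2@5:R b3@6:L b1@8:L]
Beat 5 (R): throw ball2 h=4 -> lands@9:R; in-air after throw: [b3@6:L b1@8:L b2@9:R]
Beat 6 (L): throw ball3 h=1 -> lands@7:R; in-air after throw: [b3@7:R b1@8:L b2@9:R]
Beat 7 (R): throw ball3 h=3 -> lands@10:L; in-air after throw: [b1@8:L b2@9:R b3@10:L]
Beat 8 (L): throw ball1 h=4 -> lands@12:L; in-air after throw: [b2@9:R b3@10:L b1@12:L]
Ball 1: thrown@0 h=4 -> first land @4; rethrown@4 h=4 -> second land @8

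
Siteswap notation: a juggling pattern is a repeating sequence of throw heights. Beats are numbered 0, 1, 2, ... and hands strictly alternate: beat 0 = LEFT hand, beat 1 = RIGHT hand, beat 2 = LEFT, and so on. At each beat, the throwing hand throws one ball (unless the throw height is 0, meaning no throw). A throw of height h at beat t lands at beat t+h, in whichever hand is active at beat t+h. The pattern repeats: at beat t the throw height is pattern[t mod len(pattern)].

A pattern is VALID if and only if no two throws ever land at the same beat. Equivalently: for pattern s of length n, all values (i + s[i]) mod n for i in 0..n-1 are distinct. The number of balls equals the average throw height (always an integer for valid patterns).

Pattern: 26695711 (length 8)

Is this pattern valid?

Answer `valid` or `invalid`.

i=0: (i + s[i]) mod n = (0 + 2) mod 8 = 2
i=1: (i + s[i]) mod n = (1 + 6) mod 8 = 7
i=2: (i + s[i]) mod n = (2 + 6) mod 8 = 0
i=3: (i + s[i]) mod n = (3 + 9) mod 8 = 4
i=4: (i + s[i]) mod n = (4 + 5) mod 8 = 1
i=5: (i + s[i]) mod n = (5 + 7) mod 8 = 4
i=6: (i + s[i]) mod n = (6 + 1) mod 8 = 7
i=7: (i + s[i]) mod n = (7 + 1) mod 8 = 0
Residues: [2, 7, 0, 4, 1, 4, 7, 0], distinct: False

Answer: invalid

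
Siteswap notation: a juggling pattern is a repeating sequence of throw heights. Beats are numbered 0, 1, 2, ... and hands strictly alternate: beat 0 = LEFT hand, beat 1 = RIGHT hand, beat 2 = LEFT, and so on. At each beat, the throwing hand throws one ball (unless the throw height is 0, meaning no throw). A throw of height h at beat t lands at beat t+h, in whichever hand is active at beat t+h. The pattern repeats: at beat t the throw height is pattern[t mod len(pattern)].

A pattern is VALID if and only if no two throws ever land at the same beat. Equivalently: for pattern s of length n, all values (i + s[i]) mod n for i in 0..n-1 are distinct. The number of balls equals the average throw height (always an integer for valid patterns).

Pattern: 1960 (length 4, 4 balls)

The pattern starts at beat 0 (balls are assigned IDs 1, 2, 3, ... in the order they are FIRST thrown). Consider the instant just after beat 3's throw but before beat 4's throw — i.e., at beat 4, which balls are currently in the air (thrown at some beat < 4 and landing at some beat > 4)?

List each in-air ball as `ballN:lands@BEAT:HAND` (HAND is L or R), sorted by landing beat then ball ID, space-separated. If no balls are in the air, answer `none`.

Beat 0 (L): throw ball1 h=1 -> lands@1:R; in-air after throw: [b1@1:R]
Beat 1 (R): throw ball1 h=9 -> lands@10:L; in-air after throw: [b1@10:L]
Beat 2 (L): throw ball2 h=6 -> lands@8:L; in-air after throw: [b2@8:L b1@10:L]
Beat 4 (L): throw ball3 h=1 -> lands@5:R; in-air after throw: [b3@5:R b2@8:L b1@10:L]

Answer: ball2:lands@8:L ball1:lands@10:L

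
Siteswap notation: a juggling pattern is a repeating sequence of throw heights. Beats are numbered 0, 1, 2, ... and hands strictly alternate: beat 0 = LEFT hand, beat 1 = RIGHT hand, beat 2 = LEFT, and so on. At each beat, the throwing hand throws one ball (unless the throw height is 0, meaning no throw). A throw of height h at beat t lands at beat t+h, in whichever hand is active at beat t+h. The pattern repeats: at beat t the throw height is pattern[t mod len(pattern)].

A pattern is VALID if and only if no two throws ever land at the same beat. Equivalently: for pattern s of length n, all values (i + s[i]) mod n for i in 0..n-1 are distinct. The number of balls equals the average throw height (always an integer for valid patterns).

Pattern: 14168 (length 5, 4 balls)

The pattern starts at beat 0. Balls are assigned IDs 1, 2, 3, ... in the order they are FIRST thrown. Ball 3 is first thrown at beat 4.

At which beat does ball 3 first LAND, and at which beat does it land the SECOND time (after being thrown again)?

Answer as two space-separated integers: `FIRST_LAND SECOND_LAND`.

Answer: 12 13

Derivation:
Beat 0 (L): throw ball1 h=1 -> lands@1:R; in-air after throw: [b1@1:R]
Beat 1 (R): throw ball1 h=4 -> lands@5:R; in-air after throw: [b1@5:R]
Beat 2 (L): throw ball2 h=1 -> lands@3:R; in-air after throw: [b2@3:R b1@5:R]
Beat 3 (R): throw ball2 h=6 -> lands@9:R; in-air after throw: [b1@5:R b2@9:R]
Beat 4 (L): throw ball3 h=8 -> lands@12:L; in-air after throw: [b1@5:R b2@9:R b3@12:L]
Beat 5 (R): throw ball1 h=1 -> lands@6:L; in-air after throw: [b1@6:L b2@9:R b3@12:L]
Beat 6 (L): throw ball1 h=4 -> lands@10:L; in-air after throw: [b2@9:R b1@10:L b3@12:L]
Beat 7 (R): throw ball4 h=1 -> lands@8:L; in-air after throw: [b4@8:L b2@9:R b1@10:L b3@12:L]
Beat 8 (L): throw ball4 h=6 -> lands@14:L; in-air after throw: [b2@9:R b1@10:L b3@12:L b4@14:L]
Beat 9 (R): throw ball2 h=8 -> lands@17:R; in-air after throw: [b1@10:L b3@12:L b4@14:L b2@17:R]
Beat 10 (L): throw ball1 h=1 -> lands@11:R; in-air after throw: [b1@11:R b3@12:L b4@14:L b2@17:R]
Beat 11 (R): throw ball1 h=4 -> lands@15:R; in-air after throw: [b3@12:L b4@14:L b1@15:R b2@17:R]
Beat 12 (L): throw ball3 h=1 -> lands@13:R; in-air after throw: [b3@13:R b4@14:L b1@15:R b2@17:R]
Beat 13 (R): throw ball3 h=6 -> lands@19:R; in-air after throw: [b4@14:L b1@15:R b2@17:R b3@19:R]
Ball 3: thrown@4 h=8 -> first land @12; rethrown@12 h=1 -> second land @13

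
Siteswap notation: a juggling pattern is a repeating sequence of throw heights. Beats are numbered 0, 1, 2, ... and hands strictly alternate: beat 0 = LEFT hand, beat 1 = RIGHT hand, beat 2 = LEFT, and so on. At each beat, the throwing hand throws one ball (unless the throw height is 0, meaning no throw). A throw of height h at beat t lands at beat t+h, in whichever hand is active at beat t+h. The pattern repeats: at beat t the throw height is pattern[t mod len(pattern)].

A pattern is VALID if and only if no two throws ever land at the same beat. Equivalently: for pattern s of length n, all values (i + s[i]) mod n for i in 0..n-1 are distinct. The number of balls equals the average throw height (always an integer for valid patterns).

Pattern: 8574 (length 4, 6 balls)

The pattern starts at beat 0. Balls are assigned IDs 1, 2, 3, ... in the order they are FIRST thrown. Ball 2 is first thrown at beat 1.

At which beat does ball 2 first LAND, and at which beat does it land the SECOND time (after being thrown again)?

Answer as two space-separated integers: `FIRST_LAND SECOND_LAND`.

Answer: 6 13

Derivation:
Beat 0 (L): throw ball1 h=8 -> lands@8:L; in-air after throw: [b1@8:L]
Beat 1 (R): throw ball2 h=5 -> lands@6:L; in-air after throw: [b2@6:L b1@8:L]
Beat 2 (L): throw ball3 h=7 -> lands@9:R; in-air after throw: [b2@6:L b1@8:L b3@9:R]
Beat 3 (R): throw ball4 h=4 -> lands@7:R; in-air after throw: [b2@6:L b4@7:R b1@8:L b3@9:R]
Beat 4 (L): throw ball5 h=8 -> lands@12:L; in-air after throw: [b2@6:L b4@7:R b1@8:L b3@9:R b5@12:L]
Beat 5 (R): throw ball6 h=5 -> lands@10:L; in-air after throw: [b2@6:L b4@7:R b1@8:L b3@9:R b6@10:L b5@12:L]
Beat 6 (L): throw ball2 h=7 -> lands@13:R; in-air after throw: [b4@7:R b1@8:L b3@9:R b6@10:L b5@12:L b2@13:R]
Beat 7 (R): throw ball4 h=4 -> lands@11:R; in-air after throw: [b1@8:L b3@9:R b6@10:L b4@11:R b5@12:L b2@13:R]
Beat 8 (L): throw ball1 h=8 -> lands@16:L; in-air after throw: [b3@9:R b6@10:L b4@11:R b5@12:L b2@13:R b1@16:L]
Beat 9 (R): throw ball3 h=5 -> lands@14:L; in-air after throw: [b6@10:L b4@11:R b5@12:L b2@13:R b3@14:L b1@16:L]
Beat 10 (L): throw ball6 h=7 -> lands@17:R; in-air after throw: [b4@11:R b5@12:L b2@13:R b3@14:L b1@16:L b6@17:R]
Beat 11 (R): throw ball4 h=4 -> lands@15:R; in-air after throw: [b5@12:L b2@13:R b3@14:L b4@15:R b1@16:L b6@17:R]
Beat 12 (L): throw ball5 h=8 -> lands@20:L; in-air after throw: [b2@13:R b3@14:L b4@15:R b1@16:L b6@17:R b5@20:L]
Beat 13 (R): throw ball2 h=5 -> lands@18:L; in-air after throw: [b3@14:L b4@15:R b1@16:L b6@17:R b2@18:L b5@20:L]
Ball 2: thrown@1 h=5 -> first land @6; rethrown@6 h=7 -> second land @13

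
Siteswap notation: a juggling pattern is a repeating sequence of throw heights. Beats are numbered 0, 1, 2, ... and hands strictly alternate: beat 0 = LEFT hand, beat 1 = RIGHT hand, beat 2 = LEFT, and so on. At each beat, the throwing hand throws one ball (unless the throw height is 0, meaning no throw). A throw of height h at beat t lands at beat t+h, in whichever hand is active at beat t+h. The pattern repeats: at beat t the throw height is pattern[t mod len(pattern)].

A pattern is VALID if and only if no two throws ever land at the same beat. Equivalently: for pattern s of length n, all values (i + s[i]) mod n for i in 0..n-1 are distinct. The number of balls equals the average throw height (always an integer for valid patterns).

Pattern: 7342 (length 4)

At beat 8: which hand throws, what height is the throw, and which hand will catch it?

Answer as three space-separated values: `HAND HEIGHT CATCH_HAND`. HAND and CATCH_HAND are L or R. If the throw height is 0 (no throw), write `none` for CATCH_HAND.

Answer: L 7 R

Derivation:
Beat 8: 8 mod 2 = 0, so hand = L
Throw height = pattern[8 mod 4] = pattern[0] = 7
Lands at beat 8+7=15, 15 mod 2 = 1, so catch hand = R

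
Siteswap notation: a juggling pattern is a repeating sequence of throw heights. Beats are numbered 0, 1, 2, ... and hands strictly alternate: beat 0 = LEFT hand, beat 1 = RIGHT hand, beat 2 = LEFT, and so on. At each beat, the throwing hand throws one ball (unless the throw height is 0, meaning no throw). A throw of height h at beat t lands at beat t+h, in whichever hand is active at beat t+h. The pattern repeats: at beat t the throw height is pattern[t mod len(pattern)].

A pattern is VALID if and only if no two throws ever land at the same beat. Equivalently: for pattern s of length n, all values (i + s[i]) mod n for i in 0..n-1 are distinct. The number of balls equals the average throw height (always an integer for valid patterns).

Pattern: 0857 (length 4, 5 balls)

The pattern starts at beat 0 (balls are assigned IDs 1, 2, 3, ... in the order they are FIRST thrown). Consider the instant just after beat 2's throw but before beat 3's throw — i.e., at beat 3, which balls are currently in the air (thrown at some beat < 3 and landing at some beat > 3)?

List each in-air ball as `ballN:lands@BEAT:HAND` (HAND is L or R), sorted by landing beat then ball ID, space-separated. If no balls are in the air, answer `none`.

Beat 1 (R): throw ball1 h=8 -> lands@9:R; in-air after throw: [b1@9:R]
Beat 2 (L): throw ball2 h=5 -> lands@7:R; in-air after throw: [b2@7:R b1@9:R]
Beat 3 (R): throw ball3 h=7 -> lands@10:L; in-air after throw: [b2@7:R b1@9:R b3@10:L]

Answer: ball2:lands@7:R ball1:lands@9:R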